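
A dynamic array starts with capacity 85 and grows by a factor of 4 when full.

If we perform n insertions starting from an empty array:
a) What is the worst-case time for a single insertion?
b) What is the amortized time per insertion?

(a) Worst-case single insertion: O(n) -- when the array is full at capacity c, the resize copies all c elements, and c can be Theta(n).
(b) Resizes happen at sizes 85, 340, 1360, ... Total copy cost for n insertions: 85 + 340 + ... = O(n) (geometric series with ratio 1/4). Amortized cost per insertion: O(n)/n = O(1).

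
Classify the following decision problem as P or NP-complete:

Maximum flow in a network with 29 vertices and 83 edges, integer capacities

This problem is in P: Edmonds-Karp / push-relabel run in polynomial time.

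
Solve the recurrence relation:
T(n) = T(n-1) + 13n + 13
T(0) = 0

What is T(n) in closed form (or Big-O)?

Dominant term in sum is 13*sum(i, i=1..n) = 13*n*(n+1)/2 = O(n^2).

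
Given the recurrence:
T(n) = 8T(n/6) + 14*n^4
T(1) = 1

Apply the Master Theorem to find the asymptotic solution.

a=8, b=6, f(n)=14*n^4. log_6(8) = 1.161 < 4. Case 3: T(n) = O(n^4).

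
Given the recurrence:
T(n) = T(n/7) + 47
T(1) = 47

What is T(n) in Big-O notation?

Each step divides n by 7 and adds 47. After log_7(n) steps, T(n) = O(log n).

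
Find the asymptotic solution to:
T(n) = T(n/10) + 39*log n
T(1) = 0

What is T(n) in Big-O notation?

Each of the log_10(n) levels adds O(log n). T(n) = O(log^2 n).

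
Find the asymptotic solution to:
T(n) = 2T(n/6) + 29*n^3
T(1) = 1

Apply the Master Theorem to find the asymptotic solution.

a=2, b=6, f(n)=29*n^3. log_6(2) = 0.3869 < 3. Case 3: T(n) = O(n^3).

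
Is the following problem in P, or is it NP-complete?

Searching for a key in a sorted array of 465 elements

This problem is in P: binary search runs in O(log n).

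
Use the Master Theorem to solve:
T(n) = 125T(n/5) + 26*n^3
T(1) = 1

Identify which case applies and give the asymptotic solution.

a=125, b=5, f(n)=26*n^3.
log_5(125) = 3, so n^(log_b(a)) = n^3.
f(n) = Theta(n^3), so Case 2 applies.
T(n) = Theta(n^3 log n).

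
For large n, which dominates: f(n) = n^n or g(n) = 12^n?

f(n) = n^n grows faster: n^n / 12^n = (n/12)^n -> infinity once n > 12.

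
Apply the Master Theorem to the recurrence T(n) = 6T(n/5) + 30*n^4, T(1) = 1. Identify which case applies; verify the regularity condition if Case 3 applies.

a=6, b=5, f(n)=30*n^4.
log_5(6) = 1.113 < 4.
f(n) = Omega(n^(1.113+epsilon)) for some epsilon > 0, so Case 3 is the candidate.
Regularity: a*f(n/b) = 6*30*(n/5)^4 = (6/625)*30*n^4 <= c*f(n) with c = 6/625 < 1. Satisfied.
Case 3: T(n) = Theta(n^4).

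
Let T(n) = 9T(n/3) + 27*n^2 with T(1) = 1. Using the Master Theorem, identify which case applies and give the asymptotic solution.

a=9, b=3, f(n)=27*n^2.
log_3(9) = 2, so n^(log_b(a)) = n^2.
f(n) = Theta(n^2), so Case 2 applies.
T(n) = Theta(n^2 log n).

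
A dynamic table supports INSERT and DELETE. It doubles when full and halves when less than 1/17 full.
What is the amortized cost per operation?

Using potential function Phi = |2*num_items - table_size| when load > 1/2, and Phi = table_size/2 - num_items otherwise. The gap of 1/17 vs 1/2 for shrinking prevents thrashing. Both insert and delete have O(1) amortized cost.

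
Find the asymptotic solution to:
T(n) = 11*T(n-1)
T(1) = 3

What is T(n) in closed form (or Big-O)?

Each step multiplies by 11. T(n) = T(1)*11^(n-1) = 3*11^(n-1).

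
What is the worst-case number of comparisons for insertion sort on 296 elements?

Insertion sort on reverse-sorted input: 1 + 2 + ... + (296-1) = 43660 comparisons.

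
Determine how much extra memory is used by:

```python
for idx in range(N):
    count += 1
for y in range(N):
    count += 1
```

Space complexity: O(1).
Only a constant amount of auxiliary storage is used; nothing grows with n.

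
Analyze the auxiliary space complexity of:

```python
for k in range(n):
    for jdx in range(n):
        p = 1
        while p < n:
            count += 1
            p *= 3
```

Space complexity: O(1).
Only a constant amount of auxiliary storage is used; nothing grows with n.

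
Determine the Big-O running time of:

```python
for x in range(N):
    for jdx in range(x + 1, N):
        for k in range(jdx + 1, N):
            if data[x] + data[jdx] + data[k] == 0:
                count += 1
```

Time complexity: O(n^3).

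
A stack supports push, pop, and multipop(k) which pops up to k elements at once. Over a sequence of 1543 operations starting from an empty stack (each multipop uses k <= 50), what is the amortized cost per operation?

Each element is pushed exactly once and popped at most once (whether by pop or as part of a multipop). So the total number of individual pops over the whole sequence is at most the number of pushes, which is at most 1543. Total work <= 2 * 1543, hence O(1) amortized per operation.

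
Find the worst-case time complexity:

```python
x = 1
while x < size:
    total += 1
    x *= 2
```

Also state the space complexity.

Time complexity: O(log n).
Space complexity: O(1).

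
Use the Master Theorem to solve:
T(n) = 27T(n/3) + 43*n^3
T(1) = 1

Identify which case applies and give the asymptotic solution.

a=27, b=3, f(n)=43*n^3.
log_3(27) = 3, so n^(log_b(a)) = n^3.
f(n) = Theta(n^3), so Case 2 applies.
T(n) = Theta(n^3 log n).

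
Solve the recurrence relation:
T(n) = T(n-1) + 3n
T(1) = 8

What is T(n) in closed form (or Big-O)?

Unrolling: T(n) = 8 + 3*(2 + 3 + ... + n) = 8 + 3*(n(n+1)/2 - 1) = O(n^2).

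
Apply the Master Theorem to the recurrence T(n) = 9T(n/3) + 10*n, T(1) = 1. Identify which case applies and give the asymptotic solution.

a=9, b=3, f(n)=10*n.
log_3(9) = 2 > 1.
Since f(n) = O(n^1) is polynomially smaller than n^2, Case 1 applies.
T(n) = Theta(n^2).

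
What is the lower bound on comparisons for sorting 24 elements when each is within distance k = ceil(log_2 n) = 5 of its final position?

Partition the 24 positions into floor(n/k) blocks of k = 5 consecutive positions; any permutation within a block keeps every element within k of its final position, so there are at least (k!)^(n/k) distinguishable inputs. Lower bound: log_2((k!)^(n/k)) = (n/k) * log_2(k!) = Theta(n log k); with k = ceil(log_2 n), this is Omega(n log log n).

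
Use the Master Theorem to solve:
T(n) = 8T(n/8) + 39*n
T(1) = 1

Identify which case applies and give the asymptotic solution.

a=8, b=8, f(n)=39*n.
log_8(8) = 1, so n^(log_b(a)) = n.
f(n) = Theta(n), so Case 2 applies.
T(n) = Theta(n log n).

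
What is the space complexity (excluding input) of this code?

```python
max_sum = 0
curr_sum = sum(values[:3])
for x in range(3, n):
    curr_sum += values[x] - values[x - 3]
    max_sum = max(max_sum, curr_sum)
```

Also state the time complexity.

Space complexity: O(1).
Only a constant amount of auxiliary storage is used; nothing grows with n.
Time complexity: O(n).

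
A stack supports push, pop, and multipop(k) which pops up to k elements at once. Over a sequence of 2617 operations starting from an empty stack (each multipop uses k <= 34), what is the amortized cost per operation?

Each element is pushed exactly once and popped at most once (whether by pop or as part of a multipop). So the total number of individual pops over the whole sequence is at most the number of pushes, which is at most 2617. Total work <= 2 * 2617, hence O(1) amortized per operation.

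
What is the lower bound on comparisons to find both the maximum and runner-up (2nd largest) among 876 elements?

Lower bound: finding the max needs 876-1 comparisons. By an adversary weight-doubling argument, the maximum element must personally win at least ceil(log_2(876)) = 10 comparisons in any correct algorithm. The 2nd largest is among those 10 direct losers, and distinguishing it requires 10-1 more comparisons. Total >= 876-1 + 10-1 = 884. A balanced tournament achieves this bound exactly.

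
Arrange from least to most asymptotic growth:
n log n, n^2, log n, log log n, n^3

Ordered by growth rate: log log n < log n < n log n < n^2 < n^3.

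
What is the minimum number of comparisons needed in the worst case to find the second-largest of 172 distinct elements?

Lower bound: finding the max needs 172-1 comparisons. By the adversary weight-doubling argument, the max must personally win >= ceil(log_2(172)) = 8 comparisons; the 2nd-largest is among those 8 losers, needing 8-1 more comparisons. Total >= 172-1 + 8-1 = 178. A balanced knockout tournament achieves this.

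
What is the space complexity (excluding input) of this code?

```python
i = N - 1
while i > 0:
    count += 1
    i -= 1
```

Space complexity: O(1).
Only a constant amount of auxiliary storage is used; nothing grows with n.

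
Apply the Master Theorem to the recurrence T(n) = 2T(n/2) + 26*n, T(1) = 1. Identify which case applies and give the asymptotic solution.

a=2, b=2, f(n)=26*n.
log_2(2) = 1, so n^(log_b(a)) = n.
f(n) = Theta(n), so Case 2 applies.
T(n) = Theta(n log n).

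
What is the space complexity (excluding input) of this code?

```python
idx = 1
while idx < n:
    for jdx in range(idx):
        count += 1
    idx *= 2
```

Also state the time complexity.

Space complexity: O(1).
Only a constant amount of auxiliary storage is used; nothing grows with n.
Time complexity: O(n).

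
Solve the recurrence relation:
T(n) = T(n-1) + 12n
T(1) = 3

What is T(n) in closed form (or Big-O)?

Unrolling: T(n) = 3 + 12*(2 + 3 + ... + n) = 3 + 12*(n(n+1)/2 - 1) = O(n^2).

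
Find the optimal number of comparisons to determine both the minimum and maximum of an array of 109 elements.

Naive approach: 216 comparisons (108 for max + 108 for min).
Optimal: Compare elements in pairs first (floor(n/2) = 54 comparisons), then find max among winners and min among losers (54 comparisons each).
Total: ceil(3n/2) - 2 = 162 comparisons. An adversary argument shows this is also a lower bound.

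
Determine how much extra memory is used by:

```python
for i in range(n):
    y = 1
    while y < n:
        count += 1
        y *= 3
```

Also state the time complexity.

Space complexity: O(1).
Only a constant amount of auxiliary storage is used; nothing grows with n.
Time complexity: O(n log n).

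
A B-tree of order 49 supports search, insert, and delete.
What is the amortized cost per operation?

B-tree of order 49 has height O(log_49 n). Each operation traverses the tree height. Splits during insert and merges during delete are O(1) each and occur at most once per level. Total cost per operation: O(log_49 n).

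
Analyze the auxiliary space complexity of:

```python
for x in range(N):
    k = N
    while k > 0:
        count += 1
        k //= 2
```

Space complexity: O(1).
Only a constant amount of auxiliary storage is used; nothing grows with n.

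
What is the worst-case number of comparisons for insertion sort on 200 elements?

Insertion sort on reverse-sorted input: 1 + 2 + ... + (200-1) = 19900 comparisons.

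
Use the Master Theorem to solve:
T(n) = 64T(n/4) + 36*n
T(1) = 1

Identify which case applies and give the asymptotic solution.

a=64, b=4, f(n)=36*n.
log_4(64) = 3 > 1.
Since f(n) = O(n^1) is polynomially smaller than n^3, Case 1 applies.
T(n) = Theta(n^3).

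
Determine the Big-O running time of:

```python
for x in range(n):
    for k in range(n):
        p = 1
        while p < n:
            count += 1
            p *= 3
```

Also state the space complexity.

Time complexity: O(n^2 log n).
Space complexity: O(1).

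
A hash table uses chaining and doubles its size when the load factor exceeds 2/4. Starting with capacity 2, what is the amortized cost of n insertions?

Rehashing occurs when load exceeds 2/4. Total rehash cost is geometric series summing to O(n). Each insertion itself is O(1). Amortized: O(1).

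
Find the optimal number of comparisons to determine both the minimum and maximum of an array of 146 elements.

Naive approach: 290 comparisons (145 for max + 145 for min).
Optimal: Compare elements in pairs first (floor(n/2) = 73 comparisons), then find max among winners and min among losers (72 comparisons each).
Total: ceil(3n/2) - 2 = 217 comparisons. An adversary argument shows this is also a lower bound.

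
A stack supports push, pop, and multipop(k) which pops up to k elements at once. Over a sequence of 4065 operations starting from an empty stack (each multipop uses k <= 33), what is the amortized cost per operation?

Each element is pushed exactly once and popped at most once (whether by pop or as part of a multipop). So the total number of individual pops over the whole sequence is at most the number of pushes, which is at most 4065. Total work <= 2 * 4065, hence O(1) amortized per operation.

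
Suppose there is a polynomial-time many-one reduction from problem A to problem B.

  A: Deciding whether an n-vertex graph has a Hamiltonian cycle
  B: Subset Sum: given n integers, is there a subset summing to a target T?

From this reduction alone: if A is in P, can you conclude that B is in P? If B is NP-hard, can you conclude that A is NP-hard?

A poly-time reduction A <=_p B transfers tractability DOWN (B easy => A easy) and hardness UP (A hard => B hard), not the reverse.
From A in P, the reduction alone does NOT give B in P: any problem in P trivially reduces to SAT, yet SAT is not known to be in P.
From B NP-hard, the reduction alone does NOT give A NP-hard: again, easy problems reduce to hard ones.
(Here in fact A is NP-complete and B is NP-complete.)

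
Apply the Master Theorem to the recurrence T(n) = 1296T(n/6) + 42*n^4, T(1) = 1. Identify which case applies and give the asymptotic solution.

a=1296, b=6, f(n)=42*n^4.
log_6(1296) = 4, so n^(log_b(a)) = n^4.
f(n) = Theta(n^4), so Case 2 applies.
T(n) = Theta(n^4 log n).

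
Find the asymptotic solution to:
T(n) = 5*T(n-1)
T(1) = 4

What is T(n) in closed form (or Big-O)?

Each step multiplies by 5. T(n) = T(1)*5^(n-1) = 4*5^(n-1).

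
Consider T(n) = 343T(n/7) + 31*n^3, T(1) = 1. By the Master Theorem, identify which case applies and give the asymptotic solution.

a=343, b=7, f(n)=31*n^3.
log_7(343) = 3, so n^(log_b(a)) = n^3.
f(n) = Theta(n^3), so Case 2 applies.
T(n) = Theta(n^3 log n).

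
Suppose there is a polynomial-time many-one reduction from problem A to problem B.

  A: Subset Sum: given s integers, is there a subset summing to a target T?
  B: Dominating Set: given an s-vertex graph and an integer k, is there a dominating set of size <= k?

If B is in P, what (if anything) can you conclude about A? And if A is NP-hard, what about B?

A poly-time reduction A <=_p B means any A-instance can be transformed to a B-instance in poly time.
If B is in P: compose the reduction with B's poly-time algorithm to solve A in poly time, so A is in P.
If A is NP-hard: every NP problem reduces to A, which reduces to B; composing reductions, every NP problem reduces to B, so B is NP-hard.
(Here in fact A is NP-complete and B is NP-complete.)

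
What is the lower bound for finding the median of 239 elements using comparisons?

To find the median of 239 elements, every element must be compared at least once, so the lower bound is Omega(n). The BFPRT algorithm achieves O(n), making this tight.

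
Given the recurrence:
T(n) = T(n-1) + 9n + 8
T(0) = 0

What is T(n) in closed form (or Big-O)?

Dominant term in sum is 9*sum(i, i=1..n) = 9*n*(n+1)/2 = O(n^2).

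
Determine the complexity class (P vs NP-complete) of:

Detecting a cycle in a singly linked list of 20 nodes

This problem is in P: Floyd's tortoise-and-hare runs in O(n) time, O(1) space.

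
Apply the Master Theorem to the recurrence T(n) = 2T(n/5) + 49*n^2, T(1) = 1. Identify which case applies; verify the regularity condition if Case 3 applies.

a=2, b=5, f(n)=49*n^2.
log_5(2) = 0.4307 < 2.
f(n) = Omega(n^(0.4307+epsilon)) for some epsilon > 0, so Case 3 is the candidate.
Regularity: a*f(n/b) = 2*49*(n/5)^2 = (2/25)*49*n^2 <= c*f(n) with c = 2/25 < 1. Satisfied.
Case 3: T(n) = Theta(n^2).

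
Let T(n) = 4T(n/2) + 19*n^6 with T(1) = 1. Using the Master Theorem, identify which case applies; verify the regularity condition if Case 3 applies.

a=4, b=2, f(n)=19*n^6.
log_2(4) = 2 < 6.
f(n) = Omega(n^(2+epsilon)) for some epsilon > 0, so Case 3 is the candidate.
Regularity: a*f(n/b) = 4*19*(n/2)^6 = (4/64)*19*n^6 <= c*f(n) with c = 4/64 < 1. Satisfied.
Case 3: T(n) = Theta(n^6).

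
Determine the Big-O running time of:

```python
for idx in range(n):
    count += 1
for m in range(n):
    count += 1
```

Time complexity: O(n).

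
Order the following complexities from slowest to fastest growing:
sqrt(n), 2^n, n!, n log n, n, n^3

Ordered by growth rate: sqrt(n) < n < n log n < n^3 < 2^n < n!.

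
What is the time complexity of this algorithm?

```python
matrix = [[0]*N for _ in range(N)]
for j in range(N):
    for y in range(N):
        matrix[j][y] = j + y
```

Time complexity: O(n^2).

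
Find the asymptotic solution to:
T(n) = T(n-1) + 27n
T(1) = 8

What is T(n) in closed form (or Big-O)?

Unrolling: T(n) = 8 + 27*(2 + 3 + ... + n) = 8 + 27*(n(n+1)/2 - 1) = O(n^2).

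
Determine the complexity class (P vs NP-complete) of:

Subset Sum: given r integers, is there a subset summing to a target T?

This problem is NP-complete: one of Karp's 21 NP-complete problems.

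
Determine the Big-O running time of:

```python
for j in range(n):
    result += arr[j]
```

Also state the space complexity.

Time complexity: O(n).
Space complexity: O(1).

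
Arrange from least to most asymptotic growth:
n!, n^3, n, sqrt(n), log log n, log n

Ordered by growth rate: log log n < log n < sqrt(n) < n < n^3 < n!.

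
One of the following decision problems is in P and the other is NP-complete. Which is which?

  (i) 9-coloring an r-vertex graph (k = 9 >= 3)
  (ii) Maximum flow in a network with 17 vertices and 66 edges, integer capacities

(i) is NP-complete: graph k-coloring for k>=3 is NP-complete by reduction from 3-SAT.
(ii) is P: Edmonds-Karp / push-relabel run in polynomial time.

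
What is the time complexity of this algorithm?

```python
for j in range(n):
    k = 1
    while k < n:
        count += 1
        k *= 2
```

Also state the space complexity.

Time complexity: O(n log n).
Space complexity: O(1).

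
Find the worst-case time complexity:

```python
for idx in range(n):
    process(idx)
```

Time complexity: O(n).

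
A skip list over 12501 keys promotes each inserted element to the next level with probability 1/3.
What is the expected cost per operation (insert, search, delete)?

Expected number of levels is O(log_3(12501)) = O(log n). A search visits O(1) expected nodes per level over O(log n) levels. Insert/delete are a search plus O(1) pointer updates per level. Expected O(log n) per operation.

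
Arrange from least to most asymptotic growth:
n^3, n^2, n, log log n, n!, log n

Ordered by growth rate: log log n < log n < n < n^2 < n^3 < n!.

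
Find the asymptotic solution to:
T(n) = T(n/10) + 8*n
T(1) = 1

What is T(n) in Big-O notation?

Geometric series: 8*n*(1 + 1/10 + 1/10^2 + ...) = O(n). T(n) = O(n).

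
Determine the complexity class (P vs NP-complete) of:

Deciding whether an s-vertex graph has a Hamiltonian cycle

This problem is NP-complete: one of Karp's 21 NP-complete problems.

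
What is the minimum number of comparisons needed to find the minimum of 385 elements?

Finding the minimum requires 384 comparisons, identical reasoning to finding the maximum. Each comparison eliminates one candidate.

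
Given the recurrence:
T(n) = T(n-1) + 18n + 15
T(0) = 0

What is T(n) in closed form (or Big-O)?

Dominant term in sum is 18*sum(i, i=1..n) = 18*n*(n+1)/2 = O(n^2).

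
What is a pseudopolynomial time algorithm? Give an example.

A pseudopolynomial algorithm runs in time polynomial in the numeric value of the input, but exponential in the input length. The dynamic programming solution for Subset Sum runs in O(n*W) where W is the target sum. This is pseudopolynomial because W can be exponential in the number of bits to represent it.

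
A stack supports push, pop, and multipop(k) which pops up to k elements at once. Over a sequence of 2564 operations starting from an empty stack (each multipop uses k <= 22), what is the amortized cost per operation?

Each element is pushed exactly once and popped at most once (whether by pop or as part of a multipop). So the total number of individual pops over the whole sequence is at most the number of pushes, which is at most 2564. Total work <= 2 * 2564, hence O(1) amortized per operation.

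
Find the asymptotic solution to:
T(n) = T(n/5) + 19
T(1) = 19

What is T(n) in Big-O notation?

Each step divides n by 5 and adds 19. After log_5(n) steps, T(n) = O(log n).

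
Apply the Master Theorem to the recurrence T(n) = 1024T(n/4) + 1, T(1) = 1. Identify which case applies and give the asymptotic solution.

a=1024, b=4, f(n)=1.
log_4(1024) = 5 > 0.
Since f(n) = O(n^0) is polynomially smaller than n^5, Case 1 applies.
T(n) = Theta(n^5).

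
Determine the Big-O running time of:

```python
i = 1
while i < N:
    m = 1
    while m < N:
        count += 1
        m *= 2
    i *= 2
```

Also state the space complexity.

Time complexity: O(log^2 n).
Space complexity: O(1).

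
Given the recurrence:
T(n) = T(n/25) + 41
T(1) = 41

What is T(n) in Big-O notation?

Each step divides n by 25 and adds 41. After log_25(n) steps, T(n) = O(log n).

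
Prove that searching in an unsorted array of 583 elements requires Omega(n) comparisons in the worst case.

An adversary can always place the target in the last position checked. Until all 583 positions are examined, the target might be in any unchecked position. Therefore 583 comparisons are necessary.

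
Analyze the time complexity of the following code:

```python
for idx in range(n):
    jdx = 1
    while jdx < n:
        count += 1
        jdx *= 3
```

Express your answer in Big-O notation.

Time complexity: O(n log n).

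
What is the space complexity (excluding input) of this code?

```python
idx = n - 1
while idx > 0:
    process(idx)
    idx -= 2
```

Space complexity: O(1).
Only a constant amount of auxiliary storage is used; nothing grows with n.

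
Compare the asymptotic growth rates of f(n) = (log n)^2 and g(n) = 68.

f(n) = (log n)^2 grows faster: any unbounded function dominates a constant.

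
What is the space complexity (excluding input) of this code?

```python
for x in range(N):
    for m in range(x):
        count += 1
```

Space complexity: O(1).
Only a constant amount of auxiliary storage is used; nothing grows with n.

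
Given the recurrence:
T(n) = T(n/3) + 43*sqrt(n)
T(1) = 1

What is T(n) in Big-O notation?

Each level contributes sqrt(n/3^k). Geometric series with ratio 1/sqrt(3) < 1 sums to O(sqrt(n)).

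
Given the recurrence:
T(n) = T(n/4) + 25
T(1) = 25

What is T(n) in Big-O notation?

Each step divides n by 4 and adds 25. After log_4(n) steps, T(n) = O(log n).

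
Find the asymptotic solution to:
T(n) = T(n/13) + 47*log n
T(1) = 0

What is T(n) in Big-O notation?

Each of the log_13(n) levels adds O(log n). T(n) = O(log^2 n).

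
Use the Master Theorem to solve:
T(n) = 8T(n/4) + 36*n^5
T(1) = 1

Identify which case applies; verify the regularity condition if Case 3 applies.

a=8, b=4, f(n)=36*n^5.
log_4(8) = 1.5 < 5.
f(n) = Omega(n^(1.5+epsilon)) for some epsilon > 0, so Case 3 is the candidate.
Regularity: a*f(n/b) = 8*36*(n/4)^5 = (8/1024)*36*n^5 <= c*f(n) with c = 8/1024 < 1. Satisfied.
Case 3: T(n) = Theta(n^5).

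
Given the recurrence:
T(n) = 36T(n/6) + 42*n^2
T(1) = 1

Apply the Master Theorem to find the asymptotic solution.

a=36, b=6, f(n)=42*n^2. log_6(36) = 2. Case 2: T(n) = O(n^2 log n).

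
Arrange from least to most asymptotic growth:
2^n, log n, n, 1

Ordered by growth rate: 1 < log n < n < 2^n.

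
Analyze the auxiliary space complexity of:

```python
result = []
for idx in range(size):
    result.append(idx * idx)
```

Space complexity: O(n).
Auxiliary storage grows linearly with the input size n in the worst case.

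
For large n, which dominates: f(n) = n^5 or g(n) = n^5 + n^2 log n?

f(n) = n^5 and g(n) = n^5 + n^2 log n are Theta of each other: the lower-order n^2 log n term is o(n^5); both are Theta(n^5).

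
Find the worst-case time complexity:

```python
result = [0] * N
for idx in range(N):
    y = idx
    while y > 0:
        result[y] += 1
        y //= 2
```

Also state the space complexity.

Time complexity: O(n log n).
Space complexity: O(n).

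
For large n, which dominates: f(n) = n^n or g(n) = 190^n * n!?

g(n) = 190^n * n! grows faster: by Stirling n! ~ sqrt(2 pi n)(n/e)^n, so 190^n n! / n^n ~ (190/e)^n sqrt(2 pi n) -> infinity since 190/e > 1.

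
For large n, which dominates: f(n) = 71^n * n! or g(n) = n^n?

f(n) = 71^n * n! grows faster: by Stirling n! ~ sqrt(2 pi n)(n/e)^n, so 71^n n! / n^n ~ (71/e)^n sqrt(2 pi n) -> infinity since 71/e > 1.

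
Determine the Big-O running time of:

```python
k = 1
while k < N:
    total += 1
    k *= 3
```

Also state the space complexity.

Time complexity: O(log n).
Space complexity: O(1).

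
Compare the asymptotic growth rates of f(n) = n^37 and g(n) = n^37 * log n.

g(n) = n^37 * log n grows faster: extra log n factor -> infinity.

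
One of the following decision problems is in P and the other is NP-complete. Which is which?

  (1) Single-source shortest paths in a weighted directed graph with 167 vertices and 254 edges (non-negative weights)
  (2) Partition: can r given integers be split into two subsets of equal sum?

(1) is P: Dijkstra's algorithm runs in O((V+E) log V).
(2) is NP-complete: Subset Sum reduces to it (one of Karp's 21 NP-complete problems).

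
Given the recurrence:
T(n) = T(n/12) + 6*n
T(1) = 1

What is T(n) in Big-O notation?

Geometric series: 6*n*(1 + 1/12 + 1/12^2 + ...) = O(n). T(n) = O(n).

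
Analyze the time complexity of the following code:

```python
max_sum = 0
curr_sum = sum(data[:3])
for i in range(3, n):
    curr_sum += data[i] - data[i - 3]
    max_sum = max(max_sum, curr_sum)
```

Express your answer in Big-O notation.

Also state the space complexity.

Time complexity: O(n).
Space complexity: O(1).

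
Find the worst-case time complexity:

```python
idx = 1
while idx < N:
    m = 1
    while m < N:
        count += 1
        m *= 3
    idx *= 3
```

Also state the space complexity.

Time complexity: O(log^2 n).
Space complexity: O(1).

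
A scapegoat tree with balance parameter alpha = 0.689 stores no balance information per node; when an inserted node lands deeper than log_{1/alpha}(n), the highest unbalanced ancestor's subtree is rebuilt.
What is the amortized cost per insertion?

Search/insert path is O(log n). A rebuild of a subtree of size s costs O(s), but with alpha = 0.689 at least Omega(s) insertions must have occurred in that subtree since its last rebuild. Charging O(1) of the rebuild to each such insertion gives O(log n) amortized.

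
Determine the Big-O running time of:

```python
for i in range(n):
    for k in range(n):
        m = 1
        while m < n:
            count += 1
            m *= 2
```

Time complexity: O(n^2 log n).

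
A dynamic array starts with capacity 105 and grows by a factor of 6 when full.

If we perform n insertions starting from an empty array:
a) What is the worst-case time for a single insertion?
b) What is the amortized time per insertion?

(a) Worst-case single insertion: O(n) -- when the array is full at capacity c, the resize copies all c elements, and c can be Theta(n).
(b) Resizes happen at sizes 105, 630, 3780, ... Total copy cost for n insertions: 105 + 630 + ... = O(n) (geometric series with ratio 1/6). Amortized cost per insertion: O(n)/n = O(1).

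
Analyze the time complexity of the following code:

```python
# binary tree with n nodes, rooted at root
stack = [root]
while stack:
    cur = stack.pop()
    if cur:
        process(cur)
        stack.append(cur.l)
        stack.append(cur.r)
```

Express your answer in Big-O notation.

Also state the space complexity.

Time complexity: O(n).
Space complexity: O(n).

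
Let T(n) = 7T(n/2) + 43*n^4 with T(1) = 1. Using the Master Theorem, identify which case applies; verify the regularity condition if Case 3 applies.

a=7, b=2, f(n)=43*n^4.
log_2(7) = 2.807 < 4.
f(n) = Omega(n^(2.807+epsilon)) for some epsilon > 0, so Case 3 is the candidate.
Regularity: a*f(n/b) = 7*43*(n/2)^4 = (7/16)*43*n^4 <= c*f(n) with c = 7/16 < 1. Satisfied.
Case 3: T(n) = Theta(n^4).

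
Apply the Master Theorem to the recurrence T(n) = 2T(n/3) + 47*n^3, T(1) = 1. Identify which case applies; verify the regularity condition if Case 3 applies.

a=2, b=3, f(n)=47*n^3.
log_3(2) = 0.6309 < 3.
f(n) = Omega(n^(0.6309+epsilon)) for some epsilon > 0, so Case 3 is the candidate.
Regularity: a*f(n/b) = 2*47*(n/3)^3 = (2/27)*47*n^3 <= c*f(n) with c = 2/27 < 1. Satisfied.
Case 3: T(n) = Theta(n^3).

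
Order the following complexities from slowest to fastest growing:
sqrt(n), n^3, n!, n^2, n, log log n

Ordered by growth rate: log log n < sqrt(n) < n < n^2 < n^3 < n!.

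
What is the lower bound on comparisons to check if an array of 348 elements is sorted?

To verify 348 elements are sorted, we must compare each consecutive pair. Skipping any pair allows an adversary to swap them. Therefore 347 comparisons are necessary and sufficient.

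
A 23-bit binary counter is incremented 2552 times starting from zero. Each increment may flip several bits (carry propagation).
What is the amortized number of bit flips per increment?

Bit i flips on every 2^i-th increment, so over 2552 increments bit i flips floor(2552/2^i) times. Summing over i: total flips < 2 * 2552. Amortized: < 2 = O(1) per increment.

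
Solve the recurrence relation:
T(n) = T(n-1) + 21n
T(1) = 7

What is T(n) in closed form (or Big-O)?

Unrolling: T(n) = 7 + 21*(2 + 3 + ... + n) = 7 + 21*(n(n+1)/2 - 1) = O(n^2).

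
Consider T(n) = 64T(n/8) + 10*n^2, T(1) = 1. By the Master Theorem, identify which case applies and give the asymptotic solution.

a=64, b=8, f(n)=10*n^2.
log_8(64) = 2, so n^(log_b(a)) = n^2.
f(n) = Theta(n^2), so Case 2 applies.
T(n) = Theta(n^2 log n).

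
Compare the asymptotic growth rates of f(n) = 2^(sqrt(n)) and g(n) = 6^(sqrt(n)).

g(n) = 6^(sqrt(n)) grows faster: ratio is (6/2)^(sqrt(n)) -> infinity since 6/2 > 1.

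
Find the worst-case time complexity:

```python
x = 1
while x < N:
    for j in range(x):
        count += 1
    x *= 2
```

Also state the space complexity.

Time complexity: O(n).
Space complexity: O(1).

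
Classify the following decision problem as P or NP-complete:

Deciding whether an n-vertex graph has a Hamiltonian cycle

This problem is NP-complete: one of Karp's 21 NP-complete problems.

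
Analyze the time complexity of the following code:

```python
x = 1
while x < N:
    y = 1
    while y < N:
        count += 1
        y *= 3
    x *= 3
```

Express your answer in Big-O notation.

Time complexity: O(log^2 n).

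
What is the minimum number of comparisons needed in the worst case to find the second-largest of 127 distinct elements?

Lower bound: finding the max needs 127-1 comparisons. By the adversary weight-doubling argument, the max must personally win >= ceil(log_2(127)) = 7 comparisons; the 2nd-largest is among those 7 losers, needing 7-1 more comparisons. Total >= 127-1 + 7-1 = 132. A balanced knockout tournament achieves this.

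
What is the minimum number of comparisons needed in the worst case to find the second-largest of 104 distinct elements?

Lower bound: finding the max needs 104-1 comparisons. By the adversary weight-doubling argument, the max must personally win >= ceil(log_2(104)) = 7 comparisons; the 2nd-largest is among those 7 losers, needing 7-1 more comparisons. Total >= 104-1 + 7-1 = 109. A balanced knockout tournament achieves this.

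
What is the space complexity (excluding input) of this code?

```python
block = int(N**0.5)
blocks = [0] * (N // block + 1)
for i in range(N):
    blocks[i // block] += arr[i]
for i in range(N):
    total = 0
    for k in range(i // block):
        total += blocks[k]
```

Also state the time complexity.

Space complexity: O(sqrt(n)).
Storage scales with sqrt(n).
Time complexity: O(n * sqrt(n)).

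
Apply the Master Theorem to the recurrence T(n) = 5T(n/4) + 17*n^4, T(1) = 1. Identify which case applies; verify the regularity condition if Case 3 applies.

a=5, b=4, f(n)=17*n^4.
log_4(5) = 1.161 < 4.
f(n) = Omega(n^(1.161+epsilon)) for some epsilon > 0, so Case 3 is the candidate.
Regularity: a*f(n/b) = 5*17*(n/4)^4 = (5/256)*17*n^4 <= c*f(n) with c = 5/256 < 1. Satisfied.
Case 3: T(n) = Theta(n^4).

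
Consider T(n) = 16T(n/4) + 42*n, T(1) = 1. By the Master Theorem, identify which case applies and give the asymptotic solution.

a=16, b=4, f(n)=42*n.
log_4(16) = 2 > 1.
Since f(n) = O(n^1) is polynomially smaller than n^2, Case 1 applies.
T(n) = Theta(n^2).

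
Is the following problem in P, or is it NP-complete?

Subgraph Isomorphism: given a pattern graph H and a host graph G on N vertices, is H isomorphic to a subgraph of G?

This problem is NP-complete: generalizes Clique and Hamiltonian Path (pattern size is part of the input).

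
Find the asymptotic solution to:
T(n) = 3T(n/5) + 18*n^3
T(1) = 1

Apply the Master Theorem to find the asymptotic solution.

a=3, b=5, f(n)=18*n^3. log_5(3) = 0.6826 < 3. Case 3: T(n) = O(n^3).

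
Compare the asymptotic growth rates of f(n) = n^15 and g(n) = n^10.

f(n) = n^15 grows faster: n^15/n^10 = n^5 -> infinity.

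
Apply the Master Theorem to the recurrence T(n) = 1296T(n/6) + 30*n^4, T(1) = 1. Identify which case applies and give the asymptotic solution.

a=1296, b=6, f(n)=30*n^4.
log_6(1296) = 4, so n^(log_b(a)) = n^4.
f(n) = Theta(n^4), so Case 2 applies.
T(n) = Theta(n^4 log n).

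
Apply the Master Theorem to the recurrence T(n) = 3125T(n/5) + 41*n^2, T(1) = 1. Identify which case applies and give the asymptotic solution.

a=3125, b=5, f(n)=41*n^2.
log_5(3125) = 5 > 2.
Since f(n) = O(n^2) is polynomially smaller than n^5, Case 1 applies.
T(n) = Theta(n^5).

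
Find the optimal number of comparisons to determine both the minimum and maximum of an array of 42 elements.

Naive approach: 82 comparisons (41 for max + 41 for min).
Optimal: Compare elements in pairs first (floor(n/2) = 21 comparisons), then find max among winners and min among losers (20 comparisons each).
Total: ceil(3n/2) - 2 = 61 comparisons. An adversary argument shows this is also a lower bound.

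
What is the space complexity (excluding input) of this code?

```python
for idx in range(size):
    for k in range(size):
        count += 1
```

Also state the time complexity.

Space complexity: O(1).
Only a constant amount of auxiliary storage is used; nothing grows with n.
Time complexity: O(n^2).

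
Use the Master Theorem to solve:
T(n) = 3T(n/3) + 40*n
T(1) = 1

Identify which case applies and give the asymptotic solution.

a=3, b=3, f(n)=40*n.
log_3(3) = 1, so n^(log_b(a)) = n.
f(n) = Theta(n), so Case 2 applies.
T(n) = Theta(n log n).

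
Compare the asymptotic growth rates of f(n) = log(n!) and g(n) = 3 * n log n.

f(n) = log(n!) and g(n) = 3 * n log n are Theta of each other: Stirling: log(n!) = n log n - n + O(log n) = Theta(n log n); the constant 3 doesn't change the Theta class.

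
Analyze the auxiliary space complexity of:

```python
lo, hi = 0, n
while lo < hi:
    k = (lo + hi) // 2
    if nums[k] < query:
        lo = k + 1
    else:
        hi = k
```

Space complexity: O(1).
Only a constant amount of auxiliary storage is used; nothing grows with n.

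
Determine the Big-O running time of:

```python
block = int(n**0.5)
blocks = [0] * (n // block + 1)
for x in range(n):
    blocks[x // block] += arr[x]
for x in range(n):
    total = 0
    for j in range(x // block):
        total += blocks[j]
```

Time complexity: O(n * sqrt(n)).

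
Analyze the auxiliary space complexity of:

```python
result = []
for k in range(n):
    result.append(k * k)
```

Space complexity: O(n).
Auxiliary storage grows linearly with the input size n in the worst case.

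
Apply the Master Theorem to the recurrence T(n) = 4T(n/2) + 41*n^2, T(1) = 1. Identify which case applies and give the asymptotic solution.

a=4, b=2, f(n)=41*n^2.
log_2(4) = 2, so n^(log_b(a)) = n^2.
f(n) = Theta(n^2), so Case 2 applies.
T(n) = Theta(n^2 log n).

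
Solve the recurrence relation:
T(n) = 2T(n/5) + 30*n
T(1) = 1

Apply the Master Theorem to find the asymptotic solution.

a=2, b=5, f(n)=30*n. log_5(2) = 0.4307 < 1. Case 3: T(n) = O(n).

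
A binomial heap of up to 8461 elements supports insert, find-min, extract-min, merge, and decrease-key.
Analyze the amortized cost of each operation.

A binomial heap with n <= 8461 elements has at most floor(log_2 8461) + 1 = 14 trees. Using potential Phi = number of trees: Insert adds one tree, but cascading merges reduce count -- amortized O(1). Find-min reads the cached minimum pointer: O(1). Extract-min creates O(log n) new trees: O(log n). Merge combines tree lists: O(log n). Decrease-key sifts the element up its tree of height <= log n: O(log n).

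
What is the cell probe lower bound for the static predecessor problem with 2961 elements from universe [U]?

The Patrascu-Thorup lower bound shows any data structure on n = 2961 elements using O(n * polylog(n)) space requires Omega(log log U) query time. van Emde Boas trees achieve O(log log U) with O(U) space.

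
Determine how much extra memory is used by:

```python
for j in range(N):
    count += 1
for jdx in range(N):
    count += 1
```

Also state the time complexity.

Space complexity: O(1).
Only a constant amount of auxiliary storage is used; nothing grows with n.
Time complexity: O(n).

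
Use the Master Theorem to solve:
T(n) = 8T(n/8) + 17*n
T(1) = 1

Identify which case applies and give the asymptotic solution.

a=8, b=8, f(n)=17*n.
log_8(8) = 1, so n^(log_b(a)) = n.
f(n) = Theta(n), so Case 2 applies.
T(n) = Theta(n log n).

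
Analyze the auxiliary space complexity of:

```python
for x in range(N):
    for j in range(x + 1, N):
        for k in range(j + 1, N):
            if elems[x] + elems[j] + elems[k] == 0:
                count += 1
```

Space complexity: O(1).
Only a constant amount of auxiliary storage is used; nothing grows with n.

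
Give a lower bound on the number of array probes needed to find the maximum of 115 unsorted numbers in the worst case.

Adversary: any unprobed cell could hold a value larger than everything seen so far. If fewer than 115 cells are probed, the adversary places the max in an unprobed cell. So all 115 cells must be examined; together with 115-1 comparisons this is tight.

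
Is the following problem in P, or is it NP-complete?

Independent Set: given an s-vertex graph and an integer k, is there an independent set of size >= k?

This problem is NP-complete: complement of Clique (with k part of the input).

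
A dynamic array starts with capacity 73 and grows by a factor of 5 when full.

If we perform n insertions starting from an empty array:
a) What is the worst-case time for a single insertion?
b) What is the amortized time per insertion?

(a) Worst-case single insertion: O(n) -- when the array is full at capacity c, the resize copies all c elements, and c can be Theta(n).
(b) Resizes happen at sizes 73, 365, 1825, ... Total copy cost for n insertions: 73 + 365 + ... = O(n) (geometric series with ratio 1/5). Amortized cost per insertion: O(n)/n = O(1).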